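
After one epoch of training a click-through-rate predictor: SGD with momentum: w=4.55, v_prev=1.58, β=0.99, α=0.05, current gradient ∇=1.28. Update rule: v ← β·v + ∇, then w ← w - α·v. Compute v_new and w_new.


v_new = 0.99·1.58 + 1.28 = 1.5642 + 1.28 = 2.8442
w_new = 4.55 - 0.05·2.8442 = 4.55 - 0.14221 = 4.40779

v_new=2.8442, w_new=4.40779


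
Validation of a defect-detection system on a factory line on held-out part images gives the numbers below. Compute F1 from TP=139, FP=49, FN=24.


Precision = 139/188 = 0.7394
Recall = 139/163 = 0.8528
F1 = 2·P·R/(P+R) = 2·TP/(2·TP+FP+FN) = 278/(278+49+24) = 278/351 = 0.792

0.792


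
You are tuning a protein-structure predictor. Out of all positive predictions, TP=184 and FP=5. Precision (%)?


Precision = TP/(TP+FP)
= 184/(184+5)
= 184/189 = 97.35%

97.35%


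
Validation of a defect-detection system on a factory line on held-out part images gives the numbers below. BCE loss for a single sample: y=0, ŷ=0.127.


BCE = -[y·ln(p) + (1-y)·ln(1-p)]
= -0 - 1·ln(1-0.127)
= -ln(0.873) = 0.1358

0.1358


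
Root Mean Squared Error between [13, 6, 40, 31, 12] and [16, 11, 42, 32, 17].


MSE = 64/5 = 12.8
RMSE = √(64/5) = 3.5777

3.5777


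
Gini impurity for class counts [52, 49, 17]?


Probabilities: [52/118, 49/118, 17/118] ≈ [0.4407, 0.4153, 0.1441]
Σpᵢ² = (2704 + 2401 + 289)/118² = 5394/13924
Gini = 1 - Σpᵢ² = 1 - 5394/13924 = 0.6126

0.6126


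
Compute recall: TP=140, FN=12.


Recall = TP/(TP+FN)
= 140/(140+12)
= 140/152 = 92.11%

92.11%


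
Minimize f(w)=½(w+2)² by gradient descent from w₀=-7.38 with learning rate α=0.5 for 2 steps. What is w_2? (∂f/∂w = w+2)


step 1: grad = -7.38+2 = -5.38; w = -7.38 - 0.5·(-5.38) = -4.69
step 2: grad = -4.69+2 = -2.69; w = -4.69 - 0.5·(-2.69) = -3.345

-3.345


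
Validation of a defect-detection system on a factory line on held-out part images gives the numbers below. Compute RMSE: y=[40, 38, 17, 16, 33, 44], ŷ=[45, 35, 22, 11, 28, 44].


MSE = 109/6 = 18.1667
RMSE = √(109/6) = 4.2622

4.2622


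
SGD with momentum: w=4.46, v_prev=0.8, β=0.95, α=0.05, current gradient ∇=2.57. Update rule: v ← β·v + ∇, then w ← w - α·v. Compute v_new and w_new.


v_new = 0.95·0.8 + 2.57 = 0.76 + 2.57 = 3.33
w_new = 4.46 - 0.05·3.33 = 4.46 - 0.1665 = 4.2935

v_new=3.33, w_new=4.2935


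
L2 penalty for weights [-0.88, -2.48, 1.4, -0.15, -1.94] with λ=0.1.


‖w‖₂² = (-0.88)² + (-2.48)² + (1.4)² + (-0.15)² + (-1.94)²
     = 0.7744 + 6.1504 + 1.96 + 0.0225 + 3.7636
     = 12.6709
λ·‖w‖₂² = 0.1·12.6709 = 1.26709

1.26709


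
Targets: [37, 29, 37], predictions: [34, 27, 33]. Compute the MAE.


Absolute errors: |37-34|=3, |29-27|=2, |37-33|=4
Sum = 9
MAE = 9/3 = 3

3


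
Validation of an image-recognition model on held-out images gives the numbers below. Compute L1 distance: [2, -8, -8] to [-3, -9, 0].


d = |2+ 3| + |-8+ 9| + |-8-0|
  = 5 + 1 + 8
  = 14

14


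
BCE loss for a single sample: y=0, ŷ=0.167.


BCE = -[y·ln(p) + (1-y)·ln(1-p)]
= -0 - 1·ln(1-0.167)
= -ln(0.833) = 0.1827

0.1827


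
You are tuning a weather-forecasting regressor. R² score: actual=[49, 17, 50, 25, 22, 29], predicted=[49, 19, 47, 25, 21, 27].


ȳ = 32
SS_res = Σ(y-ŷ)² = 18
SS_tot = Σ(y-ȳ)² = 996
R² = 1 - SS_res/SS_tot = 1 - 0.0181 = 0.9819

0.9819


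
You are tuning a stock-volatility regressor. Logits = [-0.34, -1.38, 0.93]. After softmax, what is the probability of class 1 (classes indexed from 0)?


Exponentials: e^-0.34=0.7118, e^-1.38=0.2516, e^0.93=2.5345
Sum = 3.4979
Softmax = [0.2035, 0.0719, 0.7246]
p[1] = 0.2516/3.4979 = 0.0719

0.0719


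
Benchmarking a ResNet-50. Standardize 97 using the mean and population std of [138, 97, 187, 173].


μ = 148.75, σ = 34.8021
z = (97 - 148.75)/34.8021 = -1.487

-1.487


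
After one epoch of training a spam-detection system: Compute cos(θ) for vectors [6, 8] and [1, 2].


A·B = 6·1 + 8·2 = 22
‖A‖ = √100 = 10, ‖B‖ = √5 = 2.2361
cos = 22/(√100·√5) = 22/√500 = 0.9839

0.9839


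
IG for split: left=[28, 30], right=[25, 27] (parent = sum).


Parent = [53, 57], H_parent = 0.999
H_left = 0.9991 (n=58), H_right = 0.9989 (n=52)
H_children = (58/110)·0.9991 + (52/110)·0.9989 = 0.999
IG = 0.999 - 0.999 = 0.0

0.0


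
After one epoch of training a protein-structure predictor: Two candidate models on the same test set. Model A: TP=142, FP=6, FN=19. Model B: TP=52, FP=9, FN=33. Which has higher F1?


Model A: P=142/148=0.9595, R=142/161=0.882, F1=2PR/(P+R)=2TP/(2TP+FP+FN)=284/309=0.9191
Model B: P=52/61=0.8525, R=52/85=0.6118, F1=2PR/(P+R)=2TP/(2TP+FP+FN)=104/146=0.7123
0.9191 > 0.7123 → Model A

Model A


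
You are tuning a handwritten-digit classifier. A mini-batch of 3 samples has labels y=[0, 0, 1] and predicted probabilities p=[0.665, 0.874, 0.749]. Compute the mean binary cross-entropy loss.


L[0] = -ln(1-0.665) = -ln(0.335) = 1.0936
L[1] = -ln(1-0.874) = -ln(0.126) = 2.0715
L[2] = -ln(0.749) = 0.289
mean = (1.0936 + 2.0715 + 0.289)/3 = 1.1514

1.1514


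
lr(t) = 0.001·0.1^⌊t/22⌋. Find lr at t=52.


n_drops = ⌊52/22⌋ = 2
lr = 0.001·0.1^2 = 0.001·0.01 = 0.00001

0.00001


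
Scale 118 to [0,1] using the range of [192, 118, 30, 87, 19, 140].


min=19, max=192
(118-19)/(192-19) = 99/173 = 0.5723

0.5723


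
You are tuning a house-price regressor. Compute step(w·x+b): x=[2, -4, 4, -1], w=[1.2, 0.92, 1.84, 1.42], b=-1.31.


z = (2)·(1.2) + (-4)·(0.92) + (4)·(1.84) + (-1)·(1.42) - 1.31
  = 3.35
step(z) = 1 (z≥0)

1


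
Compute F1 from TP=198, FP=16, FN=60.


Precision = 198/214 = 0.9252
Recall = 198/258 = 0.7674
F1 = 2·P·R/(P+R) = 2·TP/(2·TP+FP+FN) = 396/(396+16+60) = 396/472 = 0.839

0.839


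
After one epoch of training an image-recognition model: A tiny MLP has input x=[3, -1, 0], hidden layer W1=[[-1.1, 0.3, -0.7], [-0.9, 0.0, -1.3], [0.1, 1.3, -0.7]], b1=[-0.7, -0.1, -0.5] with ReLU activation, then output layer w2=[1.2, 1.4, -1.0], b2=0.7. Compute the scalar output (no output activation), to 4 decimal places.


z1[0] = (-1.1)·(3) + (0.3)·(-1) + (-0.7)·(0) - 0.7 = -4.3
z1[1] = (-0.9)·(3) + (0.0)·(-1) + (-1.3)·(0) - 0.1 = -2.8
z1[2] = (0.1)·(3) + (1.3)·(-1) + (-0.7)·(0) - 0.5 = -1.5
h = ReLU(z1) = [0.0, 0.0, 0.0]
output = (1.2)·(0.0) + (1.4)·(0.0) + (-1.0)·(0.0) + 0.7 = 0.7

0.7


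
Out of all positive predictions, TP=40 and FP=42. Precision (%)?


Precision = TP/(TP+FP)
= 40/(40+42)
= 40/82 = 48.78%

48.78%


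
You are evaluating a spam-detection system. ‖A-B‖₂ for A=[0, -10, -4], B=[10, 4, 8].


d = √((0-10)² + (-10-4)² + (-4-8)²)
  = √(100 + 196 + 144)
  = √440 = 20.9762

20.9762


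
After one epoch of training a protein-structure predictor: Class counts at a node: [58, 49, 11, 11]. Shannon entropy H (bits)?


Probabilities: [58/129, 49/129, 11/129, 11/129] ≈ [0.4496, 0.3798, 0.0853, 0.0853]
H = -((58/129)·log₂(58/129) + (49/129)·log₂(49/129) + (11/129)·log₂(11/129) + (11/129)·log₂(11/129))
  = 1.6547 bits

1.6547 bits


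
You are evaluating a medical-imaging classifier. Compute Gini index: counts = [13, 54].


Probabilities: [13/67, 54/67] ≈ [0.194, 0.806]
Σpᵢ² = (169 + 2916)/67² = 3085/4489
Gini = 1 - Σpᵢ² = 1 - 3085/4489 = 0.3128

0.3128


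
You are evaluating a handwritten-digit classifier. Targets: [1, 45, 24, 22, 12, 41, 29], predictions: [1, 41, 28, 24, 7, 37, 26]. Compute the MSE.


Squared errors: (1-1)²=0, (45-41)²=16, (24-28)²=16, (22-24)²=4, (12-7)²=25, (41-37)²=16, (29-26)²=9
Sum = 86
MSE = 86/7 = 86/7

86/7


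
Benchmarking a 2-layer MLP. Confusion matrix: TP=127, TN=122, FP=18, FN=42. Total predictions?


Total = TP + TN + FP + FN
= 127 + 122 + 18 + 42
= 309
(Predicted positive: 145, predicted negative: 164)

309


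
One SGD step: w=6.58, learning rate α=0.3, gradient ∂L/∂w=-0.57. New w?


w_new = w - α·∇
= 6.58 - 0.3·-0.57
= 6.58 + 0.171
= 6.751

6.751


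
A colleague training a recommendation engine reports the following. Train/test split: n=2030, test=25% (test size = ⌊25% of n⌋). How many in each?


Test = ⌊2030·25/100⌋ = 507
Train = 2030 - 507 = 1523

Train: 1523, Test: 507


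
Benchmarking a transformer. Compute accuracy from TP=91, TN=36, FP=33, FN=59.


Accuracy = (TP+TN)/(TP+TN+FP+FN)
= (91+36)/(219)
= 127/219 = 57.99%

57.99%


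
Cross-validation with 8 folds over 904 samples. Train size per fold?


Fold size = 904/8 = 113
Training per fold = 904 - 113 = 791

791


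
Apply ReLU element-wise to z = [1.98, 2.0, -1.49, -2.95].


ReLU(1.98) = max(0, 1.98) = 1.98
ReLU(2.0) = max(0, 2.0) = 2.0
ReLU(-1.49) = max(0, -1.49) = 0.0
ReLU(-2.95) = max(0, -2.95) = 0.0
result = [1.98, 2.0, 0.0, 0.0]

[1.98, 2.0, 0.0, 0.0]


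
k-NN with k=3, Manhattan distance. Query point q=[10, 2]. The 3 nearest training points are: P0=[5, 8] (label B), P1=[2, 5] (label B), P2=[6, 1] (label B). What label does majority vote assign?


d(q,P0) = 11  (label B)
d(q,P1) = 11  (label B)
d(q,P2) = 5  (label B)
Votes: A=0, B=3
Majority → B

B


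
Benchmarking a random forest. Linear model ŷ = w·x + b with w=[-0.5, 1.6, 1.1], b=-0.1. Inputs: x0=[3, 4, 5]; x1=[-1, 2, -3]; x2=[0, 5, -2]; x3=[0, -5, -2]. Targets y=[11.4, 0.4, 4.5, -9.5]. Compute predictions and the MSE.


ŷ0 = (-0.5)·(3) + (1.6)·(4) + (1.1)·(5) - 0.1 = 10.3
ŷ1 = (-0.5)·(-1) + (1.6)·(2) + (1.1)·(-3) - 0.1 = 0.3
ŷ2 = (-0.5)·(0) + (1.6)·(5) + (1.1)·(-2) - 0.1 = 5.7
ŷ3 = (-0.5)·(0) + (1.6)·(-5) + (1.1)·(-2) - 0.1 = -10.3
errors² = [1.21, 0.01, 1.44, 0.64]
MSE = 3.3000/4 = 0.825

0.825


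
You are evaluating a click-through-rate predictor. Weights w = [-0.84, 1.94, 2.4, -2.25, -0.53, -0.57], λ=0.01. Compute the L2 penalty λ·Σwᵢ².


‖w‖₂² = (-0.84)² + (1.94)² + (2.4)² + (-2.25)² + (-0.53)² + (-0.57)²
     = 0.7056 + 3.7636 + 5.76 + 5.0625 + 0.2809 + 0.3249
     = 15.8975
λ·‖w‖₂² = 0.01·15.8975 = 0.158975

0.158975


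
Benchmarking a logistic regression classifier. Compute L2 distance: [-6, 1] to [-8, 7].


d = √((-6+ 8)² + (1-7)²)
  = √(4 + 36)
  = √40 = 6.3246

6.3246


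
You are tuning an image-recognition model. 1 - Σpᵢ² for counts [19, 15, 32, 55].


Probabilities: [19/121, 15/121, 32/121, 55/121] ≈ [0.157, 0.124, 0.2645, 0.4545]
Σpᵢ² = (361 + 225 + 1024 + 3025)/121² = 4635/14641
Gini = 1 - Σpᵢ² = 1 - 4635/14641 = 0.6834

0.6834


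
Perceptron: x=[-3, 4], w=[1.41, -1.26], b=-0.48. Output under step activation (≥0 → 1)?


z = (-3)·(1.41) + (4)·(-1.26) - 0.48
  = -9.75
step(z) = 0 (z<0)

0


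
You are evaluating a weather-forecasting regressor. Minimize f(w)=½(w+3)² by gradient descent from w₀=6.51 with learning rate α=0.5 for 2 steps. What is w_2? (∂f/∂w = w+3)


step 1: grad = 6.51+3 = 9.51; w = 6.51 - 0.5·(9.51) = 1.755
step 2: grad = 1.755+3 = 4.755; w = 1.755 - 0.5·(4.755) = -0.6225

-0.6225


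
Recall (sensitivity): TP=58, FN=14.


Recall = TP/(TP+FN)
= 58/(58+14)
= 58/72 = 80.56%

80.56%


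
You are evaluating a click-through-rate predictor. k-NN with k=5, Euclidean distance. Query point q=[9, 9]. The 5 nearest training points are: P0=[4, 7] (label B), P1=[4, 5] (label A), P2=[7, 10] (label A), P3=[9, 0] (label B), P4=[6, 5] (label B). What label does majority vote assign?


d(q,P0) = 5.3852  (label B)
d(q,P1) = 6.4031  (label A)
d(q,P2) = 2.2361  (label A)
d(q,P3) = 9.0  (label B)
d(q,P4) = 5.0  (label B)
Votes: A=2, B=3
Majority → B

B


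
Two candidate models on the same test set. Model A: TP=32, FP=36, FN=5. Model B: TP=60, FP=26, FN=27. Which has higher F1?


Model A: P=32/68=0.4706, R=32/37=0.8649, F1=2PR/(P+R)=2TP/(2TP+FP+FN)=64/105=0.6095
Model B: P=60/86=0.6977, R=60/87=0.6897, F1=2PR/(P+R)=2TP/(2TP+FP+FN)=120/173=0.6936
0.6095 < 0.6936 → Model B

Model B


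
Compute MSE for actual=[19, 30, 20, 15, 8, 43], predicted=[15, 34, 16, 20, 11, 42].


Squared errors: (19-15)²=16, (30-34)²=16, (20-16)²=16, (15-20)²=25, (8-11)²=9, (43-42)²=1
Sum = 83
MSE = 83/6 = 83/6

83/6


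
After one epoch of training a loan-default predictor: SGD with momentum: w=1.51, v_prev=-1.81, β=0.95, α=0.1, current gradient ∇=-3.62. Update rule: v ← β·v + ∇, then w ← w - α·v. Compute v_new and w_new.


v_new = 0.95·-1.81 - 3.62 = -1.7195 - 3.62 = -5.3395
w_new = 1.51 - 0.1·-5.3395 = 1.51 + 0.53395 = 2.04395

v_new=-5.3395, w_new=2.04395


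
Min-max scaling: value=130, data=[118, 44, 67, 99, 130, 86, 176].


min=44, max=176
(130-44)/(176-44) = 86/132 = 0.6515

0.6515


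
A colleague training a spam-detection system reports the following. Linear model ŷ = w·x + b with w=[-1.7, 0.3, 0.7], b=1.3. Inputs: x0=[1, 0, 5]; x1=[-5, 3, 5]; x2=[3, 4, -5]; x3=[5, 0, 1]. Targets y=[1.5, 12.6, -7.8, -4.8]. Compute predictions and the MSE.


ŷ0 = (-1.7)·(1) + (0.3)·(0) + (0.7)·(5) + 1.3 = 3.1
ŷ1 = (-1.7)·(-5) + (0.3)·(3) + (0.7)·(5) + 1.3 = 14.2
ŷ2 = (-1.7)·(3) + (0.3)·(4) + (0.7)·(-5) + 1.3 = -6.1
ŷ3 = (-1.7)·(5) + (0.3)·(0) + (0.7)·(1) + 1.3 = -6.5
errors² = [2.56, 2.56, 2.89, 2.89]
MSE = 10.9000/4 = 2.725

2.725


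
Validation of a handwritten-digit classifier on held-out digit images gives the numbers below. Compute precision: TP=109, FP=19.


Precision = TP/(TP+FP)
= 109/(109+19)
= 109/128 = 85.16%

85.16%


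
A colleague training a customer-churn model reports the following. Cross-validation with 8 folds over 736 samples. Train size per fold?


Fold size = 736/8 = 92
Training per fold = 736 - 92 = 644

644


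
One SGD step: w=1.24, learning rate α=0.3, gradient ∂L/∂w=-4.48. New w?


w_new = w - α·∇
= 1.24 - 0.3·-4.48
= 1.24 + 1.344
= 2.584

2.584


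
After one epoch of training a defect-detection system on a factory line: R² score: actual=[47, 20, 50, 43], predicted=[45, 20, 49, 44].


ȳ = 40
SS_res = Σ(y-ŷ)² = 6
SS_tot = Σ(y-ȳ)² = 558
R² = 1 - SS_res/SS_tot = 1 - 0.0108 = 0.9892

0.9892


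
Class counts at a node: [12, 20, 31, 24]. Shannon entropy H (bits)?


Probabilities: [12/87, 20/87, 31/87, 24/87] ≈ [0.1379, 0.2299, 0.3563, 0.2759]
H = -((12/87)·log₂(12/87) + (20/87)·log₂(20/87) + (31/87)·log₂(31/87) + (24/87)·log₂(24/87))
  = 1.9248 bits

1.9248 bits


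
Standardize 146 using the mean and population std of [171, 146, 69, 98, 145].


μ = 125.8, σ = 36.9291
z = (146 - 125.8)/36.9291 = 0.547

0.547


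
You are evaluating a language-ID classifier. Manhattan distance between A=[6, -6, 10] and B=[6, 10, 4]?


d = |6-6| + |-6-10| + |10-4|
  = 0 + 16 + 6
  = 22

22


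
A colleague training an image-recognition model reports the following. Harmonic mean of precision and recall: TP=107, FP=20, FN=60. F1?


Precision = 107/127 = 0.8425
Recall = 107/167 = 0.6407
F1 = 2·P·R/(P+R) = 2·TP/(2·TP+FP+FN) = 214/(214+20+60) = 214/294 = 0.7279

0.7279


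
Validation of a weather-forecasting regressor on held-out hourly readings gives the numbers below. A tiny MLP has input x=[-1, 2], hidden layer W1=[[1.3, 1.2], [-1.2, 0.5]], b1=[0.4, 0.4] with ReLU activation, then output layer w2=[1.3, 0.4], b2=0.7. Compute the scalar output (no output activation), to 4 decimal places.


z1[0] = (1.3)·(-1) + (1.2)·(2) + 0.4 = 1.5
z1[1] = (-1.2)·(-1) + (0.5)·(2) + 0.4 = 2.6
h = ReLU(z1) = [1.5, 2.6]
output = (1.3)·(1.5) + (0.4)·(2.6) + 0.7 = 3.69

3.69


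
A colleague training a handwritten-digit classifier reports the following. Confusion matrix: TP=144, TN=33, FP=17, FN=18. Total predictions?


Total = TP + TN + FP + FN
= 144 + 33 + 17 + 18
= 212
(Predicted positive: 161, predicted negative: 51)

212


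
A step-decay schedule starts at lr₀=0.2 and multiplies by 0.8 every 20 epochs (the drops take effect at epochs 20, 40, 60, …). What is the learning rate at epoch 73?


n_drops = ⌊73/20⌋ = 3
lr = 0.2·0.8^3 = 0.2·0.512 = 0.1024

0.1024


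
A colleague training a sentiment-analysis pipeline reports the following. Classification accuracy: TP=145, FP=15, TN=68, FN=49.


Accuracy = (TP+TN)/(TP+TN+FP+FN)
= (145+68)/(277)
= 213/277 = 76.9%

76.9%


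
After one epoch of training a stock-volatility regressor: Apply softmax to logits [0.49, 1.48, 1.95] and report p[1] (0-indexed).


Exponentials: e^0.49=1.6323, e^1.48=4.3929, e^1.95=7.0287
Sum = 13.0539
Softmax = [0.125, 0.3365, 0.5384]
p[1] = 4.3929/13.0539 = 0.3365

0.3365


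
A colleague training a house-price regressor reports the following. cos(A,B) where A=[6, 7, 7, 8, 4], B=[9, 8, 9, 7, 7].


A·B = 6·9 + 7·8 + 7·9 + 8·7 + 4·7 = 257
‖A‖ = √214 = 14.6287, ‖B‖ = √324 = 18
cos = 257/(√214·√324) = 257/√69336 = 0.976

0.976


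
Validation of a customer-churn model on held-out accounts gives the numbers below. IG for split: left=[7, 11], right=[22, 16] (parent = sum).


Parent = [29, 27], H_parent = 0.9991
H_left = 0.9641 (n=18), H_right = 0.9819 (n=38)
H_children = (18/56)·0.9641 + (38/56)·0.9819 = 0.9762
IG = 0.9991 - 0.9762 = 0.0229

0.0229


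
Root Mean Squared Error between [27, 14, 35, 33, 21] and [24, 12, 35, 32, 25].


MSE = 30/5 = 6
RMSE = √(30/5) = 2.4495

2.4495


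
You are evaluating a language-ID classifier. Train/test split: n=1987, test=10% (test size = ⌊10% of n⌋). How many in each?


Test = ⌊1987·10/100⌋ = 198
Train = 1987 - 198 = 1789

Train: 1789, Test: 198


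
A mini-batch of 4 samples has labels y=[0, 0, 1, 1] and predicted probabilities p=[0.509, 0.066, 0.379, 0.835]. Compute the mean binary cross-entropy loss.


L[0] = -ln(1-0.509) = -ln(0.491) = 0.7113
L[1] = -ln(1-0.066) = -ln(0.934) = 0.0683
L[2] = -ln(0.379) = 0.9702
L[3] = -ln(0.835) = 0.1803
mean = (0.7113 + 0.0683 + 0.9702 + 0.1803)/4 = 0.4825

0.4825


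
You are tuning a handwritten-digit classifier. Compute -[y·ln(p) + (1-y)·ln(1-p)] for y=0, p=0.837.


BCE = -[y·ln(p) + (1-y)·ln(1-p)]
= -0 - 1·ln(1-0.837)
= -ln(0.163) = 1.814

1.814


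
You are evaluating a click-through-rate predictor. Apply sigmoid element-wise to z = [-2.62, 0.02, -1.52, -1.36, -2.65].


σ(-2.62) = 1/(1+e^2.62) = 0.0679
σ(0.02) = 1/(1+e^-0.02) = 0.505
σ(-1.52) = 1/(1+e^1.52) = 0.1795
σ(-1.36) = 1/(1+e^1.36) = 0.2042
σ(-2.65) = 1/(1+e^2.65) = 0.066
result = [0.0679, 0.505, 0.1795, 0.2042, 0.066]

[0.0679, 0.505, 0.1795, 0.2042, 0.066]


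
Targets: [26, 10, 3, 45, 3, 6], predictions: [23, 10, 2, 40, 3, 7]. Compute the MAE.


Absolute errors: |26-23|=3, |10-10|=0, |3-2|=1, |45-40|=5, |3-3|=0, |6-7|=1
Sum = 10
MAE = 10/6 = 5/3

5/3


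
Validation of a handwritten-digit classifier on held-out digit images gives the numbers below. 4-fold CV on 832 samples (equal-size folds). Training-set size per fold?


Fold size = 832/4 = 208
Training per fold = 832 - 208 = 624

624


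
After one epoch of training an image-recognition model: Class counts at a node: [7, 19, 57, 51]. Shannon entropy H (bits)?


Probabilities: [7/134, 19/134, 57/134, 51/134] ≈ [0.0522, 0.1418, 0.4254, 0.3806]
H = -((7/134)·log₂(7/134) + (19/134)·log₂(19/134) + (57/134)·log₂(57/134) + (51/134)·log₂(51/134))
  = 1.6771 bits

1.6771 bits


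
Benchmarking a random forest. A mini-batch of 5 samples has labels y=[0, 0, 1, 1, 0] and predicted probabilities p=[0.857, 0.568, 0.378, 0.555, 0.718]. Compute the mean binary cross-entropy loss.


L[0] = -ln(1-0.857) = -ln(0.143) = 1.9449
L[1] = -ln(1-0.568) = -ln(0.432) = 0.8393
L[2] = -ln(0.378) = 0.9729
L[3] = -ln(0.555) = 0.5888
L[4] = -ln(1-0.718) = -ln(0.282) = 1.2658
mean = (1.9449 + 0.8393 + 0.9729 + 0.5888 + 1.2658)/5 = 1.1223

1.1223


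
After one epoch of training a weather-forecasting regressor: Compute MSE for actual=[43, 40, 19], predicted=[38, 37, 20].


Squared errors: (43-38)²=25, (40-37)²=9, (19-20)²=1
Sum = 35
MSE = 35/3 = 35/3

35/3


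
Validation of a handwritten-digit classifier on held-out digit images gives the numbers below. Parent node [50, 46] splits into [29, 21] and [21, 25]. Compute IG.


Parent = [50, 46], H_parent = 0.9987
H_left = 0.9815 (n=50), H_right = 0.9945 (n=46)
H_children = (50/96)·0.9815 + (46/96)·0.9945 = 0.9877
IG = 0.9987 - 0.9877 = 0.011

0.011


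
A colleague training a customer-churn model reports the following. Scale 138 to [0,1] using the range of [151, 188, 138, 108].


min=108, max=188
(138-108)/(188-108) = 30/80 = 0.375

0.375


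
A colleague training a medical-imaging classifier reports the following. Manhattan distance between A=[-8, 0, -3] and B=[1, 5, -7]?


d = |-8-1| + |0-5| + |-3+ 7|
  = 9 + 5 + 4
  = 18

18


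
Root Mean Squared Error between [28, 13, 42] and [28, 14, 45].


MSE = 10/3 = 3.3333
RMSE = √(10/3) = 1.8257

1.8257


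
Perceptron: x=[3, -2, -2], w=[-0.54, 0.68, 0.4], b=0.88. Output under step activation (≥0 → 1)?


z = (3)·(-0.54) + (-2)·(0.68) + (-2)·(0.4) + 0.88
  = -2.9
step(z) = 0 (z<0)

0


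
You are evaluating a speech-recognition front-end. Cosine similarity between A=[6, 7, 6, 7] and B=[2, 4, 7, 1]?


A·B = 6·2 + 7·4 + 6·7 + 7·1 = 89
‖A‖ = √170 = 13.0384, ‖B‖ = √70 = 8.3666
cos = 89/(√170·√70) = 89/√11900 = 0.8159

0.8159


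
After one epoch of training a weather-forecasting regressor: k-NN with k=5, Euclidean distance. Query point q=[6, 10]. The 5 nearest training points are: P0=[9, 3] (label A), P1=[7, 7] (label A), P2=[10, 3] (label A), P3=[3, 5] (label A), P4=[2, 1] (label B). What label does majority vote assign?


d(q,P0) = 7.6158  (label A)
d(q,P1) = 3.1623  (label A)
d(q,P2) = 8.0623  (label A)
d(q,P3) = 5.831  (label A)
d(q,P4) = 9.8489  (label B)
Votes: A=4, B=1
Majority → A

A


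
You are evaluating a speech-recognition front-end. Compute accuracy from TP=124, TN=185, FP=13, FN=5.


Accuracy = (TP+TN)/(TP+TN+FP+FN)
= (124+185)/(327)
= 309/327 = 94.5%

94.5%


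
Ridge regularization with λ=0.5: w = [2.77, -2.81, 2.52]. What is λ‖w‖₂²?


‖w‖₂² = (2.77)² + (-2.81)² + (2.52)²
     = 7.6729 + 7.8961 + 6.3504
     = 21.9194
λ·‖w‖₂² = 0.5·21.9194 = 10.9597

10.9597


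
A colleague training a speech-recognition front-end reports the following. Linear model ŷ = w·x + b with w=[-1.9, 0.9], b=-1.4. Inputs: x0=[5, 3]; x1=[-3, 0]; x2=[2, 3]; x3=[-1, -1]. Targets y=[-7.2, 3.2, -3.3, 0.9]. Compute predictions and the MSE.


ŷ0 = (-1.9)·(5) + (0.9)·(3) - 1.4 = -8.2
ŷ1 = (-1.9)·(-3) + (0.9)·(0) - 1.4 = 4.3
ŷ2 = (-1.9)·(2) + (0.9)·(3) - 1.4 = -2.5
ŷ3 = (-1.9)·(-1) + (0.9)·(-1) - 1.4 = -0.4
errors² = [1.0, 1.21, 0.64, 1.69]
MSE = 4.5400/4 = 1.135

1.135


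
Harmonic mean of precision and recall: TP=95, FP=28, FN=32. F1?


Precision = 95/123 = 0.7724
Recall = 95/127 = 0.748
F1 = 2·P·R/(P+R) = 2·TP/(2·TP+FP+FN) = 190/(190+28+32) = 190/250 = 0.76

0.76


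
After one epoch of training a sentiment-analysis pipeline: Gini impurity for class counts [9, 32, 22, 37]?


Probabilities: [9/100, 32/100, 22/100, 37/100] ≈ [0.09, 0.32, 0.22, 0.37]
Σpᵢ² = (81 + 1024 + 484 + 1369)/100² = 2958/10000
Gini = 1 - Σpᵢ² = 1 - 2958/10000 = 0.7042

0.7042


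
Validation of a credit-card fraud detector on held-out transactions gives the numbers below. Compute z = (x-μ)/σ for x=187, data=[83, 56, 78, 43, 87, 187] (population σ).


μ = 89, σ = 46.4937
z = (187 - 89)/46.4937 = 2.1078

2.1078


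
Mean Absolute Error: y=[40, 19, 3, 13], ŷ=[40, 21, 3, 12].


Absolute errors: |40-40|=0, |19-21|=2, |3-3|=0, |13-12|=1
Sum = 3
MAE = 3/4 = 3/4

3/4


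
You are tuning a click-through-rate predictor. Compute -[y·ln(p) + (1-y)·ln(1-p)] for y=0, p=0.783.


BCE = -[y·ln(p) + (1-y)·ln(1-p)]
= -0 - 1·ln(1-0.783)
= -ln(0.217) = 1.5279

1.5279


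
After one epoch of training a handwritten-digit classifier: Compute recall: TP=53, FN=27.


Recall = TP/(TP+FN)
= 53/(53+27)
= 53/80 = 66.25%

66.25%


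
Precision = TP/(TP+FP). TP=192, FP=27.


Precision = TP/(TP+FP)
= 192/(192+27)
= 192/219 = 87.67%

87.67%


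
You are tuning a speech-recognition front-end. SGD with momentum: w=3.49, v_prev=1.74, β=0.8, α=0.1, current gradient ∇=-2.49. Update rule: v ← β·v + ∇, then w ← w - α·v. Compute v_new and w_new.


v_new = 0.8·1.74 - 2.49 = 1.392 - 2.49 = -1.098
w_new = 3.49 - 0.1·-1.098 = 3.49 + 0.1098 = 3.5998

v_new=-1.098, w_new=3.5998


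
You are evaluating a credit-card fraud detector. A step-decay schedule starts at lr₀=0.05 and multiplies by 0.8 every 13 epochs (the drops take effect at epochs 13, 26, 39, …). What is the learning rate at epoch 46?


n_drops = ⌊46/13⌋ = 3
lr = 0.05·0.8^3 = 0.05·0.512 = 0.0256

0.0256


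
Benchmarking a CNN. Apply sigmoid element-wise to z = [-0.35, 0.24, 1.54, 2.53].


σ(-0.35) = 1/(1+e^0.35) = 0.4134
σ(0.24) = 1/(1+e^-0.24) = 0.5597
σ(1.54) = 1/(1+e^-1.54) = 0.8235
σ(2.53) = 1/(1+e^-2.53) = 0.9262
result = [0.4134, 0.5597, 0.8235, 0.9262]

[0.4134, 0.5597, 0.8235, 0.9262]


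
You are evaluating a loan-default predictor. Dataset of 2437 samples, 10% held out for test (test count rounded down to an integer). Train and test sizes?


Test = ⌊2437·10/100⌋ = 243
Train = 2437 - 243 = 2194

Train: 2194, Test: 243


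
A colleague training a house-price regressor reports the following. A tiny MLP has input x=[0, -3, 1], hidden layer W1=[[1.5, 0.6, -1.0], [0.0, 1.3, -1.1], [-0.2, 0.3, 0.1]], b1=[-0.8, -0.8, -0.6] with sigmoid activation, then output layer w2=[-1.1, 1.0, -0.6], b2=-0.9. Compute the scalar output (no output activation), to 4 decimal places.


z1[0] = (1.5)·(0) + (0.6)·(-3) + (-1.0)·(1) - 0.8 = -3.6
z1[1] = (0.0)·(0) + (1.3)·(-3) + (-1.1)·(1) - 0.8 = -5.8
z1[2] = (-0.2)·(0) + (0.3)·(-3) + (0.1)·(1) - 0.6 = -1.4
h = sigmoid(z1) = [0.0266, 0.003, 0.1978]
output = (-1.1)·(0.0266) + (1.0)·(0.003) + (-0.6)·(0.1978) - 0.9 = -1.0449

-1.0449


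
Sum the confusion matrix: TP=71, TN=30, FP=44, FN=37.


Total = TP + TN + FP + FN
= 71 + 30 + 44 + 37
= 182
(Predicted positive: 115, predicted negative: 67)

182


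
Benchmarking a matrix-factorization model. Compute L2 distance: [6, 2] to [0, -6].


d = √((6-0)² + (2+ 6)²)
  = √(36 + 64)
  = √100 = 10.0

10.0


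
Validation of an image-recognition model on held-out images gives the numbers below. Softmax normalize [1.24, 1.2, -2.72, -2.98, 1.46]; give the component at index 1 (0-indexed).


Exponentials: e^1.24=3.4556, e^1.2=3.3201, e^-2.72=0.0659, e^-2.98=0.0508, e^1.46=4.306
Sum = 11.1984
Softmax = [0.3086, 0.2965, 0.0059, 0.0045, 0.3845]
p[1] = 3.3201/11.1984 = 0.2965

0.2965


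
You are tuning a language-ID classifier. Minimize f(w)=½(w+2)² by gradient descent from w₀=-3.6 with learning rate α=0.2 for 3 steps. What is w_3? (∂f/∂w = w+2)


step 1: grad = -3.6+2 = -1.6; w = -3.6 - 0.2·(-1.6) = -3.28
step 2: grad = -3.28+2 = -1.28; w = -3.28 - 0.2·(-1.28) = -3.024
step 3: grad = -3.024+2 = -1.024; w = -3.024 - 0.2·(-1.024) = -2.8192

-2.8192


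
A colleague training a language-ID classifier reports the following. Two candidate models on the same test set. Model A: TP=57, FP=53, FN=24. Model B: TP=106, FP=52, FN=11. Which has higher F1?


Model A: P=57/110=0.5182, R=57/81=0.7037, F1=2PR/(P+R)=2TP/(2TP+FP+FN)=114/191=0.5969
Model B: P=106/158=0.6709, R=106/117=0.906, F1=2PR/(P+R)=2TP/(2TP+FP+FN)=212/275=0.7709
0.5969 < 0.7709 → Model B

Model B


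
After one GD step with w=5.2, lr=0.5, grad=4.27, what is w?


w_new = w - α·∇
= 5.2 - 0.5·4.27
= 5.2 - 2.135
= 3.065

3.065


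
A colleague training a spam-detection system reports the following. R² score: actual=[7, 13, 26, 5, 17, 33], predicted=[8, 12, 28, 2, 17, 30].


ȳ = 16.8333
SS_res = Σ(y-ŷ)² = 24
SS_tot = Σ(y-ȳ)² = 596.83
R² = 1 - SS_res/SS_tot = 1 - 0.0402 = 0.9598

0.9598


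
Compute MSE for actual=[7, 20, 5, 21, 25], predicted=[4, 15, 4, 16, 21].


Squared errors: (7-4)²=9, (20-15)²=25, (5-4)²=1, (21-16)²=25, (25-21)²=16
Sum = 76
MSE = 76/5 = 76/5

76/5


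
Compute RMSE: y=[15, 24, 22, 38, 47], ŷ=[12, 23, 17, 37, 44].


MSE = 45/5 = 9
RMSE = √(45/5) = 3.0

3.0


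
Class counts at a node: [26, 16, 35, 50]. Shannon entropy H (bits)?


Probabilities: [26/127, 16/127, 35/127, 50/127] ≈ [0.2047, 0.126, 0.2756, 0.3937]
H = -((26/127)·log₂(26/127) + (16/127)·log₂(16/127) + (35/127)·log₂(35/127) + (50/127)·log₂(50/127))
  = 1.8869 bits

1.8869 bits


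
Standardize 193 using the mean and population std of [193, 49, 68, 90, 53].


μ = 90.6, σ = 53.1812
z = (193 - 90.6)/53.1812 = 1.9255

1.9255


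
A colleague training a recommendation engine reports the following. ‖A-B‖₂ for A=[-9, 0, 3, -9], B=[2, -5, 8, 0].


d = √((-9-2)² + (0+ 5)² + (3-8)² + (-9-0)²)
  = √(121 + 25 + 25 + 81)
  = √252 = 15.8745

15.8745


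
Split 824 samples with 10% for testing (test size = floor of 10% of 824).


Test = ⌊824·10/100⌋ = 82
Train = 824 - 82 = 742

Train: 742, Test: 82


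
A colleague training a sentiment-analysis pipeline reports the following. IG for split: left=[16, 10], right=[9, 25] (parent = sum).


Parent = [25, 35], H_parent = 0.9799
H_left = 0.9612 (n=26), H_right = 0.8338 (n=34)
H_children = (26/60)·0.9612 + (34/60)·0.8338 = 0.889
IG = 0.9799 - 0.889 = 0.0909

0.0909


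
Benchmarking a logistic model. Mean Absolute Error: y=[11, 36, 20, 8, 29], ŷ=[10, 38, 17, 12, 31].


Absolute errors: |11-10|=1, |36-38|=2, |20-17|=3, |8-12|=4, |29-31|=2
Sum = 12
MAE = 12/5 = 12/5

12/5


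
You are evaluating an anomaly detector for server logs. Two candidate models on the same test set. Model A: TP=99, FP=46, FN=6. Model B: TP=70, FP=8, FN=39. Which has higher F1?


Model A: P=99/145=0.6828, R=99/105=0.9429, F1=2PR/(P+R)=2TP/(2TP+FP+FN)=198/250=0.792
Model B: P=70/78=0.8974, R=70/109=0.6422, F1=2PR/(P+R)=2TP/(2TP+FP+FN)=140/187=0.7487
0.792 > 0.7487 → Model A

Model A


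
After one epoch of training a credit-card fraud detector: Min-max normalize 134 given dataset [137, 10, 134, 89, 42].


min=10, max=137
(134-10)/(137-10) = 124/127 = 0.9764

0.9764


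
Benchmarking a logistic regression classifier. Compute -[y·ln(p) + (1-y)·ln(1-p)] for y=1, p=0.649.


BCE = -[y·ln(p) + (1-y)·ln(1-p)]
= -1·ln(0.649) - 0
= -ln(0.649) = 0.4323

0.4323


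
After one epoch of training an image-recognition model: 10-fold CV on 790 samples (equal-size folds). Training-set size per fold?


Fold size = 790/10 = 79
Training per fold = 790 - 79 = 711

711


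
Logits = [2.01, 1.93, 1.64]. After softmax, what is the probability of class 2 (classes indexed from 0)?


Exponentials: e^2.01=7.4633, e^1.93=6.8895, e^1.64=5.1552
Sum = 19.508
Softmax = [0.3826, 0.3532, 0.2643]
p[2] = 5.1552/19.508 = 0.2643

0.2643


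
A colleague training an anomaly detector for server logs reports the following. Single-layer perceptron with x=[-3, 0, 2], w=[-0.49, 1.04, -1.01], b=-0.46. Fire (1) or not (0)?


z = (-3)·(-0.49) + (0)·(1.04) + (2)·(-1.01) - 0.46
  = -1.01
step(z) = 0 (z<0)

0


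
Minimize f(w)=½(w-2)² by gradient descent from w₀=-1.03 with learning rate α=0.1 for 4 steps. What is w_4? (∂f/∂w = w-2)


step 1: grad = -1.03-2 = -3.03; w = -1.03 - 0.1·(-3.03) = -0.727
step 2: grad = -0.727-2 = -2.727; w = -0.727 - 0.1·(-2.727) = -0.4543
step 3: grad = -0.4543-2 = -2.4543; w = -0.4543 - 0.1·(-2.4543) = -0.20887
step 4: grad = -0.20887-2 = -2.20887; w = -0.20887 - 0.1·(-2.20887) = 0.012017

0.012017


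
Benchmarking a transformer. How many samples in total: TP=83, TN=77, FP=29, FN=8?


Total = TP + TN + FP + FN
= 83 + 77 + 29 + 8
= 197
(Predicted positive: 112, predicted negative: 85)

197


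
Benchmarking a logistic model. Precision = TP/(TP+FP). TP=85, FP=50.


Precision = TP/(TP+FP)
= 85/(85+50)
= 85/135 = 62.96%

62.96%


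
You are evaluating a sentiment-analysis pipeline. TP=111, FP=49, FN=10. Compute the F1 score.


Precision = 111/160 = 0.6937
Recall = 111/121 = 0.9174
F1 = 2·P·R/(P+R) = 2·TP/(2·TP+FP+FN) = 222/(222+49+10) = 222/281 = 0.79

0.79


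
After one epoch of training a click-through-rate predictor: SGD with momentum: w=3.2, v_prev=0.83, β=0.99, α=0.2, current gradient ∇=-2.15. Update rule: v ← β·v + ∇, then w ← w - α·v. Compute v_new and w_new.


v_new = 0.99·0.83 - 2.15 = 0.8217 - 2.15 = -1.3283
w_new = 3.2 - 0.2·-1.3283 = 3.2 + 0.26566 = 3.46566

v_new=-1.3283, w_new=3.46566


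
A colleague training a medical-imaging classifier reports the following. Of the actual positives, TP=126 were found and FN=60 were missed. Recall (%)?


Recall = TP/(TP+FN)
= 126/(126+60)
= 126/186 = 67.74%

67.74%


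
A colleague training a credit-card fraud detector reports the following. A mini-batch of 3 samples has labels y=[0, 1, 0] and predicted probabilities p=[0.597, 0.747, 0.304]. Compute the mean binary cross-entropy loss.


L[0] = -ln(1-0.597) = -ln(0.403) = 0.9088
L[1] = -ln(0.747) = 0.2917
L[2] = -ln(1-0.304) = -ln(0.696) = 0.3624
mean = (0.9088 + 0.2917 + 0.3624)/3 = 0.521

0.521


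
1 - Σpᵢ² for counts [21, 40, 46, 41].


Probabilities: [21/148, 40/148, 46/148, 41/148] ≈ [0.1419, 0.2703, 0.3108, 0.277]
Σpᵢ² = (441 + 1600 + 2116 + 1681)/148² = 5838/21904
Gini = 1 - Σpᵢ² = 1 - 5838/21904 = 0.7335

0.7335


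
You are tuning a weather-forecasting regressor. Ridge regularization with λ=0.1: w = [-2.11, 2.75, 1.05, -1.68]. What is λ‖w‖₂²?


‖w‖₂² = (-2.11)² + (2.75)² + (1.05)² + (-1.68)²
     = 4.4521 + 7.5625 + 1.1025 + 2.8224
     = 15.9395
λ·‖w‖₂² = 0.1·15.9395 = 1.59395

1.59395


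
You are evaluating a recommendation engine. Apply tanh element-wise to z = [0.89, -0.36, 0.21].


tanh(0.89) = 0.7114
tanh(-0.36) = -0.3452
tanh(0.21) = 0.207
result = [0.7114, -0.3452, 0.207]

[0.7114, -0.3452, 0.207]


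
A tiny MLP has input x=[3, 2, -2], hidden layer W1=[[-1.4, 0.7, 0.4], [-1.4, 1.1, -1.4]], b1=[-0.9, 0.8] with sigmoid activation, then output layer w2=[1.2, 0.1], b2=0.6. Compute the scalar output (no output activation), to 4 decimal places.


z1[0] = (-1.4)·(3) + (0.7)·(2) + (0.4)·(-2) - 0.9 = -4.5
z1[1] = (-1.4)·(3) + (1.1)·(2) + (-1.4)·(-2) + 0.8 = 1.6
h = sigmoid(z1) = [0.011, 0.832]
output = (1.2)·(0.011) + (0.1)·(0.832) + 0.6 = 0.6964

0.6964


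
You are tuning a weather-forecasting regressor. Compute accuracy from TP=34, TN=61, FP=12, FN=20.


Accuracy = (TP+TN)/(TP+TN+FP+FN)
= (34+61)/(127)
= 95/127 = 74.8%

74.8%


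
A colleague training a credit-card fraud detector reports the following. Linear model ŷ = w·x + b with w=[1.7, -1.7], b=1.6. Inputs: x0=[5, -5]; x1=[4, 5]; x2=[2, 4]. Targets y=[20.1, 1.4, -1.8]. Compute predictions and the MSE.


ŷ0 = (1.7)·(5) + (-1.7)·(-5) + 1.6 = 18.6
ŷ1 = (1.7)·(4) + (-1.7)·(5) + 1.6 = -0.1
ŷ2 = (1.7)·(2) + (-1.7)·(4) + 1.6 = -1.8
errors² = [2.25, 2.25, 0.0]
MSE = 4.5000/3 = 1.5

1.5


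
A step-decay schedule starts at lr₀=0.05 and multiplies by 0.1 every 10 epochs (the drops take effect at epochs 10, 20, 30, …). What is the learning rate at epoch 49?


n_drops = ⌊49/10⌋ = 4
lr = 0.05·0.1^4 = 0.05·0.0001 = 0.000005

0.000005


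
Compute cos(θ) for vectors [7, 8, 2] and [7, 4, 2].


A·B = 7·7 + 8·4 + 2·2 = 85
‖A‖ = √117 = 10.8167, ‖B‖ = √69 = 8.3066
cos = 85/(√117·√69) = 85/√8073 = 0.946

0.946


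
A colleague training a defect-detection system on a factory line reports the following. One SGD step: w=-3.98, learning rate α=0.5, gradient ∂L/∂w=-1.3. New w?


w_new = w - α·∇
= -3.98 - 0.5·-1.3
= -3.98 + 0.65
= -3.33

-3.33


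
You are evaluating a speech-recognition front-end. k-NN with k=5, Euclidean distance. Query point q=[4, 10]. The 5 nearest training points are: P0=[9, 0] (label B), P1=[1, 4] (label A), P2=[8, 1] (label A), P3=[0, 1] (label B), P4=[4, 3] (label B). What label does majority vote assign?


d(q,P0) = 11.1803  (label B)
d(q,P1) = 6.7082  (label A)
d(q,P2) = 9.8489  (label A)
d(q,P3) = 9.8489  (label B)
d(q,P4) = 7.0  (label B)
Votes: A=2, B=3
Majority → B

B


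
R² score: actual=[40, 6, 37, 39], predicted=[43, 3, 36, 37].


ȳ = 30.5
SS_res = Σ(y-ŷ)² = 23
SS_tot = Σ(y-ȳ)² = 805
R² = 1 - SS_res/SS_tot = 1 - 0.0286 = 0.9714

0.9714


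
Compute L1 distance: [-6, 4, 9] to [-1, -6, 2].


d = |-6+ 1| + |4+ 6| + |9-2|
  = 5 + 10 + 7
  = 22

22


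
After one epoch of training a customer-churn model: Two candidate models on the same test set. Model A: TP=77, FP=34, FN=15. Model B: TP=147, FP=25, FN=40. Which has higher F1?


Model A: P=77/111=0.6937, R=77/92=0.837, F1=2PR/(P+R)=2TP/(2TP+FP+FN)=154/203=0.7586
Model B: P=147/172=0.8547, R=147/187=0.7861, F1=2PR/(P+R)=2TP/(2TP+FP+FN)=294/359=0.8189
0.7586 < 0.8189 → Model B

Model B


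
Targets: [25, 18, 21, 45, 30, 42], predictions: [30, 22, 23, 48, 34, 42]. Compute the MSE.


Squared errors: (25-30)²=25, (18-22)²=16, (21-23)²=4, (45-48)²=9, (30-34)²=16, (42-42)²=0
Sum = 70
MSE = 70/6 = 35/3

35/3


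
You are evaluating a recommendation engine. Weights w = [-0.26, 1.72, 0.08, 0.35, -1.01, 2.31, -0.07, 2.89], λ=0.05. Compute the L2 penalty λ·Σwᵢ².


‖w‖₂² = (-0.26)² + (1.72)² + (0.08)² + (0.35)² + (-1.01)² + (2.31)² + (-0.07)² + (2.89)²
     = 0.0676 + 2.9584 + 0.0064 + 0.1225 + 1.0201 + 5.3361 + 0.0049 + 8.3521
     = 17.8681
λ·‖w‖₂² = 0.05·17.8681 = 0.893405

0.893405


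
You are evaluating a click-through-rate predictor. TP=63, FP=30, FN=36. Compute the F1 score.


Precision = 63/93 = 0.6774
Recall = 63/99 = 0.6364
F1 = 2·P·R/(P+R) = 2·TP/(2·TP+FP+FN) = 126/(126+30+36) = 126/192 = 0.6562

0.6562


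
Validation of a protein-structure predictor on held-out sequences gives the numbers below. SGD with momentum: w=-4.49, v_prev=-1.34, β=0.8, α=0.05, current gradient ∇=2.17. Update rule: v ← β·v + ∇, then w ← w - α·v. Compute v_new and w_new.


v_new = 0.8·-1.34 + 2.17 = -1.072 + 2.17 = 1.098
w_new = -4.49 - 0.05·1.098 = -4.49 - 0.0549 = -4.5449

v_new=1.098, w_new=-4.5449


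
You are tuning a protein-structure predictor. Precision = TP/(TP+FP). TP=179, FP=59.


Precision = TP/(TP+FP)
= 179/(179+59)
= 179/238 = 75.21%

75.21%


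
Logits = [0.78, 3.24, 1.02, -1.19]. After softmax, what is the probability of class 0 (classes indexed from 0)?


Exponentials: e^0.78=2.1815, e^3.24=25.5337, e^1.02=2.7732, e^-1.19=0.3042
Sum = 30.7926
Softmax = [0.0708, 0.8292, 0.0901, 0.0099]
p[0] = 2.1815/30.7926 = 0.0708

0.0708


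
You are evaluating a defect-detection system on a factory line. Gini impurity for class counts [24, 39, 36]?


Probabilities: [24/99, 39/99, 36/99] ≈ [0.2424, 0.3939, 0.3636]
Σpᵢ² = (576 + 1521 + 1296)/99² = 3393/9801
Gini = 1 - Σpᵢ² = 1 - 3393/9801 = 0.6538

0.6538


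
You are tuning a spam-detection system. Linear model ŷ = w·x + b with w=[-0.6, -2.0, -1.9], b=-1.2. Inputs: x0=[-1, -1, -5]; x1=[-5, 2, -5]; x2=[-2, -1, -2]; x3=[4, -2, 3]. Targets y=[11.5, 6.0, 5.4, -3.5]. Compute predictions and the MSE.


ŷ0 = (-0.6)·(-1) + (-2.0)·(-1) + (-1.9)·(-5) - 1.2 = 10.9
ŷ1 = (-0.6)·(-5) + (-2.0)·(2) + (-1.9)·(-5) - 1.2 = 7.3
ŷ2 = (-0.6)·(-2) + (-2.0)·(-1) + (-1.9)·(-2) - 1.2 = 5.8
ŷ3 = (-0.6)·(4) + (-2.0)·(-2) + (-1.9)·(3) - 1.2 = -5.3
errors² = [0.36, 1.69, 0.16, 3.24]
MSE = 5.4500/4 = 1.3625

1.3625


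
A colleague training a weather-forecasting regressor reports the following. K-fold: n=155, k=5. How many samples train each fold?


Fold size = 155/5 = 31
Training per fold = 155 - 31 = 124

124
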